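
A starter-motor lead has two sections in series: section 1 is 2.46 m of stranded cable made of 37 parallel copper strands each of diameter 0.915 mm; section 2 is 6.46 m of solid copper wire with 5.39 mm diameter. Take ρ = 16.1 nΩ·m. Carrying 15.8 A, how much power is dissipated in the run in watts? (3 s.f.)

ρ = 16.1 nΩ·m = 1.61×10^-8 Ω·m
Section 1: A_strand = π(4.5750e-04)² = 6.576e-07 m²; R₁ = ρL/(N·A_s) = (1.61×10^-8)(2.46)/(37×6.576e-07) = 0.001628 Ω
Section 2: A = π(d/2)² = π(2.6950e-03 m)² = 2.282e-05 m²
R₂ = (1.61×10^-8)(6.46)/(2.282e-05) = 0.004558 Ω
R = R₁ + R₂ = 0.006186 Ω
P = I²R = (15.8)² × 0.006186 = 1.54 W

1.54 W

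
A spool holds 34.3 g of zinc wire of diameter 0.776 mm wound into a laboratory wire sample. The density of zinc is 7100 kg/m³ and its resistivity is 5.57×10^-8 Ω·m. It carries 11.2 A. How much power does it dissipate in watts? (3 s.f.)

151 W

A = π(d/2)² = π(3.8800e-04 m)² = 4.7295e-07 m²
L = m/(density·A) = 0.0343/(7100×4.7295e-07) = 10.21 m
R = ρL/A = (5.57×10^-8)(10.21)/(4.7295e-07) = 1.203 Ω
P = I²R = (11.2)² × 1.203 = 151 W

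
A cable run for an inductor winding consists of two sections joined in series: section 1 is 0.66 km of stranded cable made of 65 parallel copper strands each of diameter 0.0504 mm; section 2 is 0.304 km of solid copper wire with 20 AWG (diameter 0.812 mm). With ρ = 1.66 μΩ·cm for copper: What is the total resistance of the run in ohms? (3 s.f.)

ρ = 1.66 μΩ·cm = 1.66×10^-8 Ω·m
Section 1: A_strand = π(2.5200e-05)² = 1.995e-09 m²; R₁ = ρL/(N·A_s) = (1.66×10^-8)(660)/(65×1.995e-09) = 84.49 Ω
Section 2: A = π(0.812/2 mm)² = π(4.0600e-04 m)² = 5.178e-07 m²
R₂ = (1.66×10^-8)(304)/(5.178e-07) = 9.745 Ω
R = R₁ + R₂ = 94.2 Ω

94.2 Ω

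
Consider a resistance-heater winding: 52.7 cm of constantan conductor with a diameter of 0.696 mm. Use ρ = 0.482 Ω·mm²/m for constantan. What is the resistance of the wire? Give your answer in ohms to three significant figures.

ρ = 0.482 Ω·mm²/m = 4.82×10^-7 Ω·m
A = π(d/2)² = π(3.4800e-04 m)² = 3.805e-07 m²
R = ρL/A = (4.82×10^-7)(0.527 m)/(3.805e-07 m²) = 0.668 Ω

0.668 Ω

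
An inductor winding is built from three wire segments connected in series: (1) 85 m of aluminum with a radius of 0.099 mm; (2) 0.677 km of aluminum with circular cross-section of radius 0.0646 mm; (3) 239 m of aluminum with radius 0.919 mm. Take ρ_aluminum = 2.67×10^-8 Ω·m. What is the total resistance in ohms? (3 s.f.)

Seg 1: A = πr² = π(9.9000e-05 m)² = 3.079e-08 m²
R_1 = (2.67×10^-8)(85)/(3.079e-08) = 73.71 Ω
Seg 2: A = πr² = π(6.4600e-05 m)² = 1.311e-08 m²
R_2 = (2.67×10^-8)(677)/(1.311e-08) = 1379 Ω
Seg 3: A = πr² = π(9.1900e-04 m)² = 2.653e-06 m²
R_3 = (2.67×10^-8)(239)/(2.653e-06) = 2.405 Ω
R_total = R_1 + R_2 + R_3 = 1450 Ω

1450 Ω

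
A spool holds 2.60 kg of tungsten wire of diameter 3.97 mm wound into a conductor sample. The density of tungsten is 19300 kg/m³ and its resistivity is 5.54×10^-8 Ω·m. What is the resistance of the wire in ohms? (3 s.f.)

0.0487 Ω

A = π(d/2)² = π(1.9850e-03 m)² = 1.2379e-05 m²
L = m/(density·A) = 2.6/(19300×1.2379e-05) = 10.88 m
R = ρL/A = (5.54×10^-8)(10.88)/(1.2379e-05) = 0.0487 Ω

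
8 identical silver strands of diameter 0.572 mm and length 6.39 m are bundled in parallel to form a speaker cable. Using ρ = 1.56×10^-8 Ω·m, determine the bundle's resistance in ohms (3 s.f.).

0.0485 Ω

A_strand = π(2.8600e-04 m)² = 2.570e-07 m²
R_strand = ρL/A = (1.56×10^-8)(6.39)/(2.570e-07) = 0.3879 Ω
R_total = R_strand/N = 0.3879/8 = 0.0485 Ω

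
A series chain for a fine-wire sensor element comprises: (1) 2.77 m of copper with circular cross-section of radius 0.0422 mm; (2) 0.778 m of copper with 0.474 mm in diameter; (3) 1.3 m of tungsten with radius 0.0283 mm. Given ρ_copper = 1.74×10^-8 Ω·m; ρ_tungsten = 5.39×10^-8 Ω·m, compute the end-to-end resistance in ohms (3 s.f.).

Seg 1: A = πr² = π(4.2200e-05 m)² = 5.595e-09 m²
R_1 = (1.74×10^-8)(2.77)/(5.595e-09) = 8.615 Ω
Seg 2: A = π(d/2)² = π(2.3700e-04 m)² = 1.765e-07 m²
R_2 = (1.74×10^-8)(0.778)/(1.765e-07) = 0.07672 Ω
Seg 3: A = πr² = π(2.8300e-05 m)² = 2.516e-09 m²
R_3 = (5.39×10^-8)(1.3)/(2.516e-09) = 27.85 Ω
R_total = R_1 + R_2 + R_3 = 36.5 Ω

36.5 Ω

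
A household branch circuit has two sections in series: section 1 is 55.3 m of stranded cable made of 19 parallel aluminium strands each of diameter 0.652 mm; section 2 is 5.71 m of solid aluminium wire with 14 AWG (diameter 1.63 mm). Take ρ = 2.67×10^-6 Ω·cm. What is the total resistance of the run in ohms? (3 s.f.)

ρ = 2.67×10^-6 Ω·cm = 2.67×10^-8 Ω·m
Section 1: A_strand = π(3.2600e-04)² = 3.339e-07 m²; R₁ = ρL/(N·A_s) = (2.67×10^-8)(55.3)/(19×3.339e-07) = 0.2328 Ω
Section 2: A = π(1.63/2 mm)² = π(8.1500e-04 m)² = 2.087e-06 m²
R₂ = (2.67×10^-8)(5.71)/(2.087e-06) = 0.07306 Ω
R = R₁ + R₂ = 0.306 Ω

0.306 Ω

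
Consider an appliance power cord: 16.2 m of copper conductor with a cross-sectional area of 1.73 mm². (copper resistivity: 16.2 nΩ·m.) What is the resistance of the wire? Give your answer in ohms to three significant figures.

ρ = 16.2 nΩ·m = 1.62×10^-8 Ω·m
A = 1.73 mm² = 1.730e-06 m²
R = ρL/A = (1.62×10^-8)(16.2 m)/(1.730e-06 m²) = 0.152 Ω

0.152 Ω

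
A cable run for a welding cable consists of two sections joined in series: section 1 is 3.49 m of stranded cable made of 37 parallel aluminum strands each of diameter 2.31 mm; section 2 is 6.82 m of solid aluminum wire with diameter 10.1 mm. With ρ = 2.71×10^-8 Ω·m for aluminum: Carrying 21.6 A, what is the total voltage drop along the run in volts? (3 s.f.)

0.0630 V

Section 1: A_strand = π(1.1550e-03)² = 4.191e-06 m²; R₁ = ρL/(N·A_s) = (2.71×10^-8)(3.49)/(37×4.191e-06) = 6.099×10^-4 Ω
Section 2: A = π(d/2)² = π(5.0500e-03 m)² = 8.012e-05 m²
R₂ = (2.71×10^-8)(6.82)/(8.012e-05) = 0.002307 Ω
R = R₁ + R₂ = 0.002917 Ω
V = IR = 21.6 × 0.002917 = 0.0630 V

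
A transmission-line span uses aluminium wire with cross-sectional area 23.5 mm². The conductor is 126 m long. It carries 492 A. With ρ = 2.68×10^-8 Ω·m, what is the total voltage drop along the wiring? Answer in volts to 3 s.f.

A = 23.5 mm² = 2.350e-05 m²
R = ρL/A = (2.68×10^-8)(126)/(2.350e-05) = 0.1437 Ω
V = IR = 492 × 0.1437 = 70.7 V

70.7 V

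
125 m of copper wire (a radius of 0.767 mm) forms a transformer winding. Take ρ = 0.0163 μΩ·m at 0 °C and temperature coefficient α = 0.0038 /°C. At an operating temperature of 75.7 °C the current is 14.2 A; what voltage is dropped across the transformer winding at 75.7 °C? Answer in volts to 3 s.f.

ρ = 0.0163 μΩ·m = 1.63×10^-8 Ω·m
A = πr² = π(7.6700e-04 m)² = 1.848e-06 m²
R₍0₎ = ρL/A = (1.63×10^-8)(125)/(1.848e-06) = 1.102 Ω
R₍75.7₎ = R₍0₎(1 + αΔT) = 1.102 × (1 + 0.0038×75.7) = 1.42 Ω
V = IR = 14.2 × 1.42 = 20.2 V

20.2 V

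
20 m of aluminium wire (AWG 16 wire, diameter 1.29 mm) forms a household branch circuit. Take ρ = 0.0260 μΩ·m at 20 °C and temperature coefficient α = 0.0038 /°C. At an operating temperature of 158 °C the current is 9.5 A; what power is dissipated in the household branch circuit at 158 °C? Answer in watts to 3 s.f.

ρ = 0.0260 μΩ·m = 2.60×10^-8 Ω·m
A = π(1.29/2 mm)² = π(6.4500e-04 m)² = 1.307e-06 m²
R₍20₎ = ρL/A = (2.60×10^-8)(20)/(1.307e-06) = 0.3979 Ω
R₍158₎ = R₍20₎(1 + αΔT) = 0.3979 × (1 + 0.0038×138) = 0.6065 Ω
P = I²R = (9.5)² × 0.6065 = 54.7 W

54.7 W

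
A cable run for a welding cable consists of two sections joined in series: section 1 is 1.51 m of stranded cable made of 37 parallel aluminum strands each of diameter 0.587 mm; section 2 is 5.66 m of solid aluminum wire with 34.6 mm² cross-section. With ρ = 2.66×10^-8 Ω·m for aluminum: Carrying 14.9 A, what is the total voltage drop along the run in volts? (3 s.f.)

0.125 V

Section 1: A_strand = π(2.9350e-04)² = 2.706e-07 m²; R₁ = ρL/(N·A_s) = (2.66×10^-8)(1.51)/(37×2.706e-07) = 0.004011 Ω
Section 2: A = 34.6 mm² = 3.460e-05 m²
R₂ = (2.66×10^-8)(5.66)/(3.460e-05) = 0.004351 Ω
R = R₁ + R₂ = 0.008363 Ω
V = IR = 14.9 × 0.008363 = 0.125 V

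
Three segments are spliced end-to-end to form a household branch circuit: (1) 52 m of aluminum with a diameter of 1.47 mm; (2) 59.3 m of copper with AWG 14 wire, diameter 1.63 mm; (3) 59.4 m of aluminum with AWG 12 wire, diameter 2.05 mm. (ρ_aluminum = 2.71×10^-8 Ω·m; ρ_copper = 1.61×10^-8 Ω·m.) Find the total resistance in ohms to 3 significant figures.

Seg 1: A = π(d/2)² = π(7.3500e-04 m)² = 1.697e-06 m²
R_1 = (2.71×10^-8)(52)/(1.697e-06) = 0.8303 Ω
Seg 2: A = π(1.63/2 mm)² = π(8.1500e-04 m)² = 2.087e-06 m²
R_2 = (1.61×10^-8)(59.3)/(2.087e-06) = 0.4575 Ω
Seg 3: A = π(2.05/2 mm)² = π(1.0250e-03 m)² = 3.301e-06 m²
R_3 = (2.71×10^-8)(59.4)/(3.301e-06) = 0.4877 Ω
R_total = R_1 + R_2 + R_3 = 1.78 Ω

1.78 Ω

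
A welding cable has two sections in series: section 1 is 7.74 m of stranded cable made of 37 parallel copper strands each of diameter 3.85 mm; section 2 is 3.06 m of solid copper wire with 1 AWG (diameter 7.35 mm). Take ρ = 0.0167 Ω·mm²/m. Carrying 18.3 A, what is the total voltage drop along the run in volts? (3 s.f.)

ρ = 0.0167 Ω·mm²/m = 1.67×10^-8 Ω·m
Section 1: A_strand = π(1.9250e-03)² = 1.164e-05 m²; R₁ = ρL/(N·A_s) = (1.67×10^-8)(7.74)/(37×1.164e-05) = 3.001×10^-4 Ω
Section 2: A = π(7.35/2 mm)² = π(3.6750e-03 m)² = 4.243e-05 m²
R₂ = (1.67×10^-8)(3.06)/(4.243e-05) = 0.001204 Ω
R = R₁ + R₂ = 0.001504 Ω
V = IR = 18.3 × 0.001504 = 0.0275 V

0.0275 V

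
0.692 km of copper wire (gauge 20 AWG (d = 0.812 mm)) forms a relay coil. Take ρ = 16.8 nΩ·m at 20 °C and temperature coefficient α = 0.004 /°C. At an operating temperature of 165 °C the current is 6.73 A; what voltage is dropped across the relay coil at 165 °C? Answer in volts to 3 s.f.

239 V

ρ = 16.8 nΩ·m = 1.68×10^-8 Ω·m
A = π(0.812/2 mm)² = π(4.0600e-04 m)² = 5.178e-07 m²
R₍20₎ = ρL/A = (1.68×10^-8)(692)/(5.178e-07) = 22.45 Ω
R₍165₎ = R₍20₎(1 + αΔT) = 22.45 × (1 + 0.004×145) = 35.47 Ω
V = IR = 6.73 × 35.47 = 239 V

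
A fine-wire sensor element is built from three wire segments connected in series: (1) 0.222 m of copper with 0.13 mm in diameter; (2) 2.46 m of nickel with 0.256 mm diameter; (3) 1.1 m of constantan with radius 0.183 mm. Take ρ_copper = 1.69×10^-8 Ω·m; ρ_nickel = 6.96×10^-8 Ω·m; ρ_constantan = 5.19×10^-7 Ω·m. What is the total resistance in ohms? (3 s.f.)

9.04 Ω

Seg 1: A = π(d/2)² = π(6.5000e-05 m)² = 1.327e-08 m²
R_1 = (1.69×10^-8)(0.222)/(1.327e-08) = 0.2827 Ω
Seg 2: A = π(d/2)² = π(1.2800e-04 m)² = 5.147e-08 m²
R_2 = (6.96×10^-8)(2.46)/(5.147e-08) = 3.326 Ω
Seg 3: A = πr² = π(1.8300e-04 m)² = 1.052e-07 m²
R_3 = (5.19×10^-7)(1.1)/(1.052e-07) = 5.426 Ω
R_total = R_1 + R_2 + R_3 = 9.04 Ω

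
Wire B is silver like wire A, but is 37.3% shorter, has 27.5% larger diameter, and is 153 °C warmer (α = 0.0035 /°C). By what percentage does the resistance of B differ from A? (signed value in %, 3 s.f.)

-40.8%

R ∝ ρL/d² with ρ ∝ (1+αΔT), so R_B/R_A = (1 − 37.3/100) × (1 + 27.5/100)⁻² × (1 + 0.0035×153)
= 0.627 × 0.6151 × 1.536 = 0.5922
(R_B − R_A)/R_A = 0.5922 − 1 = -40.8%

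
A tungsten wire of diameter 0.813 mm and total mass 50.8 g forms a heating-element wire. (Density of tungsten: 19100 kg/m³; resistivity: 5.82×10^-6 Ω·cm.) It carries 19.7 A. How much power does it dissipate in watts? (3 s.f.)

223 W

ρ = 5.82×10^-6 Ω·cm = 5.82×10^-8 Ω·m
A = π(d/2)² = π(4.0650e-04 m)² = 5.1912e-07 m²
L = m/(density·A) = 0.0508/(19100×5.1912e-07) = 5.123 m
R = ρL/A = (5.82×10^-8)(5.123)/(5.1912e-07) = 0.5744 Ω
P = I²R = (19.7)² × 0.5744 = 223 W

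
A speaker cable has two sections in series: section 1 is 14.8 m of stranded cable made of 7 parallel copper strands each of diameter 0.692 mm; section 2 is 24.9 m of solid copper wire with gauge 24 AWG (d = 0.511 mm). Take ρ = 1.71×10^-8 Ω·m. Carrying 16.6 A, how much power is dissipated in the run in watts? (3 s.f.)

599 W

Section 1: A_strand = π(3.4600e-04)² = 3.761e-07 m²; R₁ = ρL/(N·A_s) = (1.71×10^-8)(14.8)/(7×3.761e-07) = 0.09613 Ω
Section 2: A = π(0.511/2 mm)² = π(2.5550e-04 m)² = 2.051e-07 m²
R₂ = (1.71×10^-8)(24.9)/(2.051e-07) = 2.076 Ω
R = R₁ + R₂ = 2.172 Ω
P = I²R = (16.6)² × 2.172 = 599 W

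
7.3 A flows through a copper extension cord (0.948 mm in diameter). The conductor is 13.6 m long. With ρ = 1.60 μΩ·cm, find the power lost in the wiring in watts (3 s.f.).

16.4 W

ρ = 1.60 μΩ·cm = 1.60×10^-8 Ω·m
A = π(d/2)² = π(4.7400e-04 m)² = 7.058e-07 m²
R = ρL/A = (1.60×10^-8)(13.6)/(7.058e-07) = 0.3083 Ω
P = I²R = (7.3)² × 0.3083 = 16.4 W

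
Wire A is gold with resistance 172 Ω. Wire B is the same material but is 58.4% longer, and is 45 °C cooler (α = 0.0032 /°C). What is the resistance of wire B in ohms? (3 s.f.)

R ∝ ρL/d² with ρ ∝ (1+αΔT), so R_B/R_A = (1 + 58.4/100) × (1 − 0.0032×45)
= 1.584 × 0.856 = 1.356
R_B = 1.356 × 172 = 233 Ω

233 Ω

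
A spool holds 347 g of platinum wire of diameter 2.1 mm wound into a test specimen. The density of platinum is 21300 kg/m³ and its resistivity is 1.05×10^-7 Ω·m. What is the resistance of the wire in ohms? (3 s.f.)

A = π(d/2)² = π(1.0500e-03 m)² = 3.4636e-06 m²
L = m/(density·A) = 0.347/(21300×3.4636e-06) = 4.704 m
R = ρL/A = (1.05×10^-7)(4.704)/(3.4636e-06) = 0.143 Ω

0.143 Ω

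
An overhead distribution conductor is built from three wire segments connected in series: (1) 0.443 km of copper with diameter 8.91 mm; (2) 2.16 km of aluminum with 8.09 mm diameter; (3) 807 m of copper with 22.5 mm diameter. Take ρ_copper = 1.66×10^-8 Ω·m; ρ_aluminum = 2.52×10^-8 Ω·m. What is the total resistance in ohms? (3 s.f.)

Seg 1: A = π(d/2)² = π(4.4550e-03 m)² = 6.235e-05 m²
R_1 = (1.66×10^-8)(443)/(6.235e-05) = 0.1179 Ω
Seg 2: A = π(d/2)² = π(4.0450e-03 m)² = 5.140e-05 m²
R_2 = (2.52×10^-8)(2160)/(5.140e-05) = 1.059 Ω
Seg 3: A = π(d/2)² = π(1.1250e-02 m)² = 3.976e-04 m²
R_3 = (1.66×10^-8)(807)/(3.976e-04) = 0.03369 Ω
R_total = R_1 + R_2 + R_3 = 1.21 Ω

1.21 Ω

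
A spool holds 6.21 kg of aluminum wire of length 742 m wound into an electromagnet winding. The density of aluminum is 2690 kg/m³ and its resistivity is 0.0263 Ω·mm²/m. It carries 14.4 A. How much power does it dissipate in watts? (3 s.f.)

ρ = 0.0263 Ω·mm²/m = 2.63×10^-8 Ω·m
A = m/(density·L) = 6.21/(2690×742) = 3.1113e-06 m²
R = ρL/A = (2.63×10^-8)(742)/(3.1113e-06) = 6.272 Ω
P = I²R = (14.4)² × 6.272 = 1300 W

1300 W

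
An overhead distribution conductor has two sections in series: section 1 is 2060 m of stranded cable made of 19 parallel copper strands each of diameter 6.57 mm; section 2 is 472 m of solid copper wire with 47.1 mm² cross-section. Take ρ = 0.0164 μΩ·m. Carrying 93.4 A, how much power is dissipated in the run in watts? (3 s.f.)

1890 W

ρ = 0.0164 μΩ·m = 1.64×10^-8 Ω·m
Section 1: A_strand = π(3.2850e-03)² = 3.390e-05 m²; R₁ = ρL/(N·A_s) = (1.64×10^-8)(2060)/(19×3.390e-05) = 0.05245 Ω
Section 2: A = 47.1 mm² = 4.710e-05 m²
R₂ = (1.64×10^-8)(472)/(4.710e-05) = 0.1643 Ω
R = R₁ + R₂ = 0.2168 Ω
P = I²R = (93.4)² × 0.2168 = 1890 W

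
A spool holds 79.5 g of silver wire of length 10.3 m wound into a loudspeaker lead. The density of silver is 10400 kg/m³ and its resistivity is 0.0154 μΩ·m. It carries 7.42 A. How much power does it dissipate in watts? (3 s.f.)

ρ = 0.0154 μΩ·m = 1.54×10^-8 Ω·m
A = m/(density·L) = 0.0795/(10400×10.3) = 7.4216e-07 m²
R = ρL/A = (1.54×10^-8)(10.3)/(7.4216e-07) = 0.2137 Ω
P = I²R = (7.42)² × 0.2137 = 11.8 W

11.8 W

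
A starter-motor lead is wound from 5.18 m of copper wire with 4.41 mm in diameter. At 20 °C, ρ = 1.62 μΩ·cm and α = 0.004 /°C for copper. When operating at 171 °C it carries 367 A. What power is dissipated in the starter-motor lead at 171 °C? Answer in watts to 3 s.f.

1190 W

ρ = 1.62 μΩ·cm = 1.62×10^-8 Ω·m
A = π(d/2)² = π(2.2050e-03 m)² = 1.527e-05 m²
R₍20₎ = ρL/A = (1.62×10^-8)(5.18)/(1.527e-05) = 0.005494 Ω
R₍171₎ = R₍20₎(1 + αΔT) = 0.005494 × (1 + 0.004×151) = 0.008812 Ω
P = I²R = (367)² × 0.008812 = 1190 W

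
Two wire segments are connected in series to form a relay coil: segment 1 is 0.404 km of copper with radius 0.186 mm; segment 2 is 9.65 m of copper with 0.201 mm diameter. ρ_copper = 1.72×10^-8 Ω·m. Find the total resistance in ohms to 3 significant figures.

Segment 1: A = πr² = π(1.8600e-04 m)² = 1.087e-07 m²
R₁ = ρL/A = (1.72×10^-8)(404)/(1.087e-07) = 63.93 Ω
Segment 2: A = π(d/2)² = π(1.0050e-04 m)² = 3.173e-08 m²
R₂ = (1.72×10^-8)(9.65)/(3.173e-08) = 5.231 Ω
R = R₁ + R₂ = 69.2 Ω

69.2 Ω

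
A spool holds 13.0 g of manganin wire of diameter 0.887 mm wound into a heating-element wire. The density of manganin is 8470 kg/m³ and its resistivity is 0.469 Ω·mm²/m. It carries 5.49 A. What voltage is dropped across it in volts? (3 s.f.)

10.3 V

ρ = 0.469 Ω·mm²/m = 4.69×10^-7 Ω·m
A = π(d/2)² = π(4.4350e-04 m)² = 6.1793e-07 m²
L = m/(density·A) = 0.013/(8470×6.1793e-07) = 2.484 m
R = ρL/A = (4.69×10^-7)(2.484)/(6.1793e-07) = 1.885 Ω
V = IR = 5.49 × 1.885 = 10.3 V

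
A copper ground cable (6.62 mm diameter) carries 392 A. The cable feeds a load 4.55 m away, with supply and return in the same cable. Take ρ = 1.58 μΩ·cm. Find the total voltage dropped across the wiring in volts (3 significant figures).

1.64 V

ρ = 1.58 μΩ·cm = 1.58×10^-8 Ω·m
A = π(d/2)² = π(3.3100e-03 m)² = 3.442e-05 m²
Total conductor length (both ways) L = 2 × 4.55 = 9.1 m
R = ρL/A = (1.58×10^-8)(9.1)/(3.442e-05) = 0.004177 Ω
V = IR = 392 × 0.004177 = 1.64 V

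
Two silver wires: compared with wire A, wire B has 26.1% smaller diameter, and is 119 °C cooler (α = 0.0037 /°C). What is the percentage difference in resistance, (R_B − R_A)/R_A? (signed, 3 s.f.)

2.49%

R ∝ ρL/d² with ρ ∝ (1+αΔT), so R_B/R_A = (1 − 26.1/100)⁻² × (1 − 0.0037×119)
= 1.831 × 0.5597 = 1.025
(R_B − R_A)/R_A = 1.025 − 1 = 2.49%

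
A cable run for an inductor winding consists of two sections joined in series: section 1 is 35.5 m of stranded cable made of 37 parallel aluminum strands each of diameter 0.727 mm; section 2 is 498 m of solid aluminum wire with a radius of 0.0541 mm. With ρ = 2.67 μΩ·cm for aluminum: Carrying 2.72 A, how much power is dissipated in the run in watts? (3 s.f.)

10700 W

ρ = 2.67 μΩ·cm = 2.67×10^-8 Ω·m
Section 1: A_strand = π(3.6350e-04)² = 4.151e-07 m²; R₁ = ρL/(N·A_s) = (2.67×10^-8)(35.5)/(37×4.151e-07) = 0.06171 Ω
Section 2: A = πr² = π(5.4100e-05 m)² = 9.195e-09 m²
R₂ = (2.67×10^-8)(498)/(9.195e-09) = 1446 Ω
R = R₁ + R₂ = 1446 Ω
P = I²R = (2.72)² × 1446 = 10700 W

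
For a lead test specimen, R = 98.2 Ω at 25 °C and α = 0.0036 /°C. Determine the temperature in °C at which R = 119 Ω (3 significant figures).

83.8 °C

R = R₀(1 + α(T − T₀)) ⇒ T = T₀ + (R/R₀ − 1)/α
T = 25 + (119/98.2 − 1)/0.0036 = 25 + (0.2118)/0.0036 = 83.8 °C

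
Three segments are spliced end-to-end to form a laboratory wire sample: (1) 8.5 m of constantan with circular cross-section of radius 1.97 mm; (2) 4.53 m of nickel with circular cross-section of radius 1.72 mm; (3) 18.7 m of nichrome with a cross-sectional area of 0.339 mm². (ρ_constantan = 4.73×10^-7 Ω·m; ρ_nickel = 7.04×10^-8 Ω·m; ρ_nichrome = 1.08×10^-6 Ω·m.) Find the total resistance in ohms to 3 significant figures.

Seg 1: A = πr² = π(1.9700e-03 m)² = 1.219e-05 m²
R_1 = (4.73×10^-7)(8.5)/(1.219e-05) = 0.3298 Ω
Seg 2: A = πr² = π(1.7200e-03 m)² = 9.294e-06 m²
R_2 = (7.04×10^-8)(4.53)/(9.294e-06) = 0.03431 Ω
Seg 3: A = 0.339 mm² = 3.390e-07 m²
R_3 = (1.08×10^-6)(18.7)/(3.390e-07) = 59.58 Ω
R_total = R_1 + R_2 + R_3 = 59.9 Ω

59.9 Ω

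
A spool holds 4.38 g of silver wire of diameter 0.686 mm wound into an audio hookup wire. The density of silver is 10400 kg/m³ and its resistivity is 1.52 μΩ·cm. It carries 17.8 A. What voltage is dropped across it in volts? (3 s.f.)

ρ = 1.52 μΩ·cm = 1.52×10^-8 Ω·m
A = π(d/2)² = π(3.4300e-04 m)² = 3.6961e-07 m²
L = m/(density·A) = 0.00438/(10400×3.6961e-07) = 1.139 m
R = ρL/A = (1.52×10^-8)(1.139)/(3.6961e-07) = 0.04686 Ω
V = IR = 17.8 × 0.04686 = 0.834 V

0.834 V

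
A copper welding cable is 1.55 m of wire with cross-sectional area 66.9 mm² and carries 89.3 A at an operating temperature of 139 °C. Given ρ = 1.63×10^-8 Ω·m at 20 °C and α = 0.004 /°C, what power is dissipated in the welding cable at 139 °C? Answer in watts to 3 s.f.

A = 66.9 mm² = 6.690e-05 m²
R₍20₎ = ρL/A = (1.63×10^-8)(1.55)/(6.690e-05) = 3.777×10^-4 Ω
R₍139₎ = R₍20₎(1 + αΔT) = 3.777×10^-4 × (1 + 0.004×119) = 5.574×10^-4 Ω
P = I²R = (89.3)² × 5.574×10^-4 = 4.45 W

4.45 W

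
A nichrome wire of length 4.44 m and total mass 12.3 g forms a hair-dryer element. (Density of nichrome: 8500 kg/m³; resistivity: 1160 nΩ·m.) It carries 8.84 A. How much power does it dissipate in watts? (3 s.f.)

ρ = 1160 nΩ·m = 1.16×10^-6 Ω·m
A = m/(density·L) = 0.0123/(8500×4.44) = 3.2591e-07 m²
R = ρL/A = (1.16×10^-6)(4.44)/(3.2591e-07) = 15.8 Ω
P = I²R = (8.84)² × 15.8 = 1230 W

1230 W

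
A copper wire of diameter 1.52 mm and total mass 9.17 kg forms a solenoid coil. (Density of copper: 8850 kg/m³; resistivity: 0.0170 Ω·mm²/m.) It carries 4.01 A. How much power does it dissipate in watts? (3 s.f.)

86.0 W

ρ = 0.0170 Ω·mm²/m = 1.70×10^-8 Ω·m
A = π(d/2)² = π(7.6000e-04 m)² = 1.8146e-06 m²
L = m/(density·A) = 9.17/(8850×1.8146e-06) = 571 m
R = ρL/A = (1.70×10^-8)(571)/(1.8146e-06) = 5.35 Ω
P = I²R = (4.01)² × 5.35 = 86.0 W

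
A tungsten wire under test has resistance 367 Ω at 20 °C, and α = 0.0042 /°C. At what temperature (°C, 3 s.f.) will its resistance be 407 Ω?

46.0 °C

R = R₀(1 + α(T − T₀)) ⇒ T = T₀ + (R/R₀ − 1)/α
T = 20 + (407/367 − 1)/0.0042 = 20 + (0.109)/0.0042 = 46.0 °C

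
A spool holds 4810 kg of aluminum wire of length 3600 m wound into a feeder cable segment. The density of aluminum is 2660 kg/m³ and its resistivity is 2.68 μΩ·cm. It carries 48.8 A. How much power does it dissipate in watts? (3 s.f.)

ρ = 2.68 μΩ·cm = 2.68×10^-8 Ω·m
A = m/(density·L) = 4810/(2660×3600) = 5.0230e-04 m²
R = ρL/A = (2.68×10^-8)(3600)/(5.0230e-04) = 0.1921 Ω
P = I²R = (48.8)² × 0.1921 = 457 W

457 W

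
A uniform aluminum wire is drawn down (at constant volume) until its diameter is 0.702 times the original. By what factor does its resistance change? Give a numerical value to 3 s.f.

4.12

Volume constant ⇒ L' = L/r² with r = 0.702. R' = ρL'/A' = ρ(L/r²)/(πr²d₀²/4) = R/r⁴.
Factor = 4.12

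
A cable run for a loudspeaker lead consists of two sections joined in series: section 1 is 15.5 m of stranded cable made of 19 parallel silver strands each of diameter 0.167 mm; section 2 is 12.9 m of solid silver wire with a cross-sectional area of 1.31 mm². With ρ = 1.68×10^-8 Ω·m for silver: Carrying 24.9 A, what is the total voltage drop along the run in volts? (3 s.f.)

Section 1: A_strand = π(8.3500e-05)² = 2.190e-08 m²; R₁ = ρL/(N·A_s) = (1.68×10^-8)(15.5)/(19×2.190e-08) = 0.6257 Ω
Section 2: A = 1.31 mm² = 1.310e-06 m²
R₂ = (1.68×10^-8)(12.9)/(1.310e-06) = 0.1654 Ω
R = R₁ + R₂ = 0.7911 Ω
V = IR = 24.9 × 0.7911 = 19.7 V

19.7 V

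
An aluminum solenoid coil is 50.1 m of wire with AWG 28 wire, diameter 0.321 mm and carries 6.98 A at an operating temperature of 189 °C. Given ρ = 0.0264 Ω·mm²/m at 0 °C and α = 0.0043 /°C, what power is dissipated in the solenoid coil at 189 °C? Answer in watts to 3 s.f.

ρ = 0.0264 Ω·mm²/m = 2.64×10^-8 Ω·m
A = π(0.321/2 mm)² = π(1.6050e-04 m)² = 8.093e-08 m²
R₍0₎ = ρL/A = (2.64×10^-8)(50.1)/(8.093e-08) = 16.34 Ω
R₍189₎ = R₍0₎(1 + αΔT) = 16.34 × (1 + 0.0043×189) = 29.63 Ω
P = I²R = (6.98)² × 29.63 = 1440 W

1440 W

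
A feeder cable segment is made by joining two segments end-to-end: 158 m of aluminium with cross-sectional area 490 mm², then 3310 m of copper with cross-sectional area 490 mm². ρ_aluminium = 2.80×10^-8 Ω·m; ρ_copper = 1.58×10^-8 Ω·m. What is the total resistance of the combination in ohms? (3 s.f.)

Segment 1: A = 490 mm² = 4.900e-04 m²
R₁ = ρL/A = (2.80×10^-8)(158)/(4.900e-04) = 0.009029 Ω
R₂ = (1.58×10^-8)(3310)/(4.900e-04) = 0.1067 Ω
R = R₁ + R₂ = 0.116 Ω

0.116 Ω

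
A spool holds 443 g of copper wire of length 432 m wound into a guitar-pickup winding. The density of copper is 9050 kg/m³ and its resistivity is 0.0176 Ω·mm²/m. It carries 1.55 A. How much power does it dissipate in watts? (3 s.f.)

161 W

ρ = 0.0176 Ω·mm²/m = 1.76×10^-8 Ω·m
A = m/(density·L) = 0.443/(9050×432) = 1.1331e-07 m²
R = ρL/A = (1.76×10^-8)(432)/(1.1331e-07) = 67.1 Ω
P = I²R = (1.55)² × 67.1 = 161 W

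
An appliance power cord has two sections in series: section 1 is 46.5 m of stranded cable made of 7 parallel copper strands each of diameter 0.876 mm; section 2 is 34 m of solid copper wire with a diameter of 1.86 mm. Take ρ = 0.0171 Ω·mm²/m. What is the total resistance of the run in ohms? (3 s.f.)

0.402 Ω

ρ = 0.0171 Ω·mm²/m = 1.71×10^-8 Ω·m
Section 1: A_strand = π(4.3800e-04)² = 6.027e-07 m²; R₁ = ρL/(N·A_s) = (1.71×10^-8)(46.5)/(7×6.027e-07) = 0.1885 Ω
Section 2: A = π(d/2)² = π(9.3000e-04 m)² = 2.717e-06 m²
R₂ = (1.71×10^-8)(34)/(2.717e-06) = 0.214 Ω
R = R₁ + R₂ = 0.402 Ω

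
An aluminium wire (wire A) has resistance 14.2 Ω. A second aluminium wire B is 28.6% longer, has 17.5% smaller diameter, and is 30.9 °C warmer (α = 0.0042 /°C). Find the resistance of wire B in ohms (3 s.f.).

30.3 Ω

R ∝ ρL/d² with ρ ∝ (1+αΔT), so R_B/R_A = (1 + 28.6/100) × (1 − 17.5/100)⁻² × (1 + 0.0042×30.9)
= 1.286 × 1.469 × 1.13 = 2.135
R_B = 2.135 × 14.2 = 30.3 Ω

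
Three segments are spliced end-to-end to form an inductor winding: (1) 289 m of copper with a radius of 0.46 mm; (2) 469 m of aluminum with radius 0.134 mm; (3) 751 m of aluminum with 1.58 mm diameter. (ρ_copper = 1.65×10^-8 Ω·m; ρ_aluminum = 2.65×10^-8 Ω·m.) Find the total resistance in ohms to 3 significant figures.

Seg 1: A = πr² = π(4.6000e-04 m)² = 6.648e-07 m²
R_1 = (1.65×10^-8)(289)/(6.648e-07) = 7.173 Ω
Seg 2: A = πr² = π(1.3400e-04 m)² = 5.641e-08 m²
R_2 = (2.65×10^-8)(469)/(5.641e-08) = 220.3 Ω
Seg 3: A = π(d/2)² = π(7.9000e-04 m)² = 1.961e-06 m²
R_3 = (2.65×10^-8)(751)/(1.961e-06) = 10.15 Ω
R_total = R_1 + R_2 + R_3 = 238 Ω

238 Ω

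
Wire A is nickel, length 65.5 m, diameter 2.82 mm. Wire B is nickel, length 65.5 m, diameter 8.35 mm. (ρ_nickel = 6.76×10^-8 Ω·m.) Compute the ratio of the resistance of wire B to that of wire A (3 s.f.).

0.114

R ∝ ρL/d², so R_B/R_A = (d_A/d_B)²
= (2.82/8.35)² = 0.114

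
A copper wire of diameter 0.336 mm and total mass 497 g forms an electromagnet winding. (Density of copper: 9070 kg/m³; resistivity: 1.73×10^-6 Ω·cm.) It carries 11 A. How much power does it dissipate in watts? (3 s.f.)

ρ = 1.73×10^-6 Ω·cm = 1.73×10^-8 Ω·m
A = π(d/2)² = π(1.6800e-04 m)² = 8.8668e-08 m²
L = m/(density·A) = 0.497/(9070×8.8668e-08) = 618 m
R = ρL/A = (1.73×10^-8)(618)/(8.8668e-08) = 120.6 Ω
P = I²R = (11)² × 120.6 = 14600 W

14600 W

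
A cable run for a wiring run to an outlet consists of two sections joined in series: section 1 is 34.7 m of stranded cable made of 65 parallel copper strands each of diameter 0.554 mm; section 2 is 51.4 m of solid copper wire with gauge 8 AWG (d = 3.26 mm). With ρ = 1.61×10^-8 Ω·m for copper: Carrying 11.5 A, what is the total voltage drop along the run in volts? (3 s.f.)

1.55 V

Section 1: A_strand = π(2.7700e-04)² = 2.411e-07 m²; R₁ = ρL/(N·A_s) = (1.61×10^-8)(34.7)/(65×2.411e-07) = 0.03566 Ω
Section 2: A = π(3.26/2 mm)² = π(1.6300e-03 m)² = 8.347e-06 m²
R₂ = (1.61×10^-8)(51.4)/(8.347e-06) = 0.09914 Ω
R = R₁ + R₂ = 0.1348 Ω
V = IR = 11.5 × 0.1348 = 1.55 V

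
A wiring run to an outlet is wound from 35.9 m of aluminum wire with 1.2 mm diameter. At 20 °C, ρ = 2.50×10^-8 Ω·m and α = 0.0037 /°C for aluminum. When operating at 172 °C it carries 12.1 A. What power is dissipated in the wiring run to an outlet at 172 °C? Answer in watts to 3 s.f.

A = π(d/2)² = π(6.0000e-04 m)² = 1.131e-06 m²
R₍20₎ = ρL/A = (2.50×10^-8)(35.9)/(1.131e-06) = 0.7936 Ω
R₍172₎ = R₍20₎(1 + αΔT) = 0.7936 × (1 + 0.0037×152) = 1.24 Ω
P = I²R = (12.1)² × 1.24 = 182 W

182 W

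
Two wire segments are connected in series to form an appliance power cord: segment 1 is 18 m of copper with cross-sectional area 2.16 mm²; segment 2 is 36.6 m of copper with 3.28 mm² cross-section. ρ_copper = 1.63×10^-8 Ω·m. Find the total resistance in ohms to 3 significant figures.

Segment 1: A = 2.16 mm² = 2.160e-06 m²
R₁ = ρL/A = (1.63×10^-8)(18)/(2.160e-06) = 0.1358 Ω
Segment 2: A = 3.28 mm² = 3.280e-06 m²
R₂ = (1.63×10^-8)(36.6)/(3.280e-06) = 0.1819 Ω
R = R₁ + R₂ = 0.318 Ω

0.318 Ω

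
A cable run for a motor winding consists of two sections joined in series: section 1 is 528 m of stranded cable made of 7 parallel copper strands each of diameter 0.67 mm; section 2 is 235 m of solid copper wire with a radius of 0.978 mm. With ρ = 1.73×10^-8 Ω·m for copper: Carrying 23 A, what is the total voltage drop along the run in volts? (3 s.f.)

116 V

Section 1: A_strand = π(3.3500e-04)² = 3.526e-07 m²; R₁ = ρL/(N·A_s) = (1.73×10^-8)(528)/(7×3.526e-07) = 3.701 Ω
Section 2: A = πr² = π(9.7800e-04 m)² = 3.005e-06 m²
R₂ = (1.73×10^-8)(235)/(3.005e-06) = 1.353 Ω
R = R₁ + R₂ = 5.054 Ω
V = IR = 23 × 5.054 = 116 V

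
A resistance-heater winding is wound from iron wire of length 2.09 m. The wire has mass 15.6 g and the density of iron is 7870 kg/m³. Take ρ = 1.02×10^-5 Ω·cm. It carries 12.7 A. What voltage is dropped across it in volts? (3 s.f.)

ρ = 1.02×10^-5 Ω·cm = 1.02×10^-7 Ω·m
A = m/(density·L) = 0.0156/(7870×2.09) = 9.4843e-07 m²
R = ρL/A = (1.02×10^-7)(2.09)/(9.4843e-07) = 0.2248 Ω
V = IR = 12.7 × 0.2248 = 2.85 V

2.85 V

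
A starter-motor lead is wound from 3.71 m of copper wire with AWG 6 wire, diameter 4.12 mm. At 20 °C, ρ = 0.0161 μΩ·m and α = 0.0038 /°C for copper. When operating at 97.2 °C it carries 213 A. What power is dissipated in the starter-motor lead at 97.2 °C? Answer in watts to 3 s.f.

ρ = 0.0161 μΩ·m = 1.61×10^-8 Ω·m
A = π(4.12/2 mm)² = π(2.0600e-03 m)² = 1.333e-05 m²
R₍20₎ = ρL/A = (1.61×10^-8)(3.71)/(1.333e-05) = 0.00448 Ω
R₍97.2₎ = R₍20₎(1 + αΔT) = 0.00448 × (1 + 0.0038×77.2) = 0.005795 Ω
P = I²R = (213)² × 0.005795 = 263 W

263 W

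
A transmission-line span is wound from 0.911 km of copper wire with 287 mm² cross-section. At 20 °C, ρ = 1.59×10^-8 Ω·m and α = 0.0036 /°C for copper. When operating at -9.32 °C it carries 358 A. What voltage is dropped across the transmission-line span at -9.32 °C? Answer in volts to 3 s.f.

A = 287 mm² = 2.870e-04 m²
R₍20₎ = ρL/A = (1.59×10^-8)(911)/(2.870e-04) = 0.05047 Ω
R₍-9.32₎ = R₍20₎(1 + αΔT) = 0.05047 × (1 + 0.0036×-29.3) = 0.04514 Ω
V = IR = 358 × 0.04514 = 16.2 V

16.2 V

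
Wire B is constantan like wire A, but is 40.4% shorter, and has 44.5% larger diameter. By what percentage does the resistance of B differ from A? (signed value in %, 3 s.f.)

R ∝ L/d², so R_B/R_A = (1 − 40.4/100) × (1 + 44.5/100)⁻²
= 0.596 × 0.4789 = 0.2854
(R_B − R_A)/R_A = 0.2854 − 1 = -71.5%

-71.5%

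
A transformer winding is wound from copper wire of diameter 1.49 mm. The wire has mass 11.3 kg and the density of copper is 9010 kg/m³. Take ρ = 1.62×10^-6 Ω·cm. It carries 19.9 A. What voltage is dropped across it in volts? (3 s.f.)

133 V

ρ = 1.62×10^-6 Ω·cm = 1.62×10^-8 Ω·m
A = π(d/2)² = π(7.4500e-04 m)² = 1.7437e-06 m²
L = m/(density·A) = 11.3/(9010×1.7437e-06) = 719.3 m
R = ρL/A = (1.62×10^-8)(719.3)/(1.7437e-06) = 6.683 Ω
V = IR = 19.9 × 6.683 = 133 V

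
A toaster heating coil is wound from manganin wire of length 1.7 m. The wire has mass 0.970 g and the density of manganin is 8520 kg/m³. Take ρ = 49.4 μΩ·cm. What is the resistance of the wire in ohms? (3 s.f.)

ρ = 49.4 μΩ·cm = 4.94×10^-7 Ω·m
A = m/(density·L) = 9.700×10^-4/(8520×1.7) = 6.6970e-08 m²
R = ρL/A = (4.94×10^-7)(1.7)/(6.6970e-08) = 12.5 Ω

12.5 Ω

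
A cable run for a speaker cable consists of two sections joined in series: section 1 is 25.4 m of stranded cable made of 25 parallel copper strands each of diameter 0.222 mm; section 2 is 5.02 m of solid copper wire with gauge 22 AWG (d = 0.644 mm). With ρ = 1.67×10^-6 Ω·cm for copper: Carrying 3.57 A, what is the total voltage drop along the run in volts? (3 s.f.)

2.48 V

ρ = 1.67×10^-6 Ω·cm = 1.67×10^-8 Ω·m
Section 1: A_strand = π(1.1100e-04)² = 3.871e-08 m²; R₁ = ρL/(N·A_s) = (1.67×10^-8)(25.4)/(25×3.871e-08) = 0.4383 Ω
Section 2: A = π(0.644/2 mm)² = π(3.2200e-04 m)² = 3.257e-07 m²
R₂ = (1.67×10^-8)(5.02)/(3.257e-07) = 0.2574 Ω
R = R₁ + R₂ = 0.6957 Ω
V = IR = 3.57 × 0.6957 = 2.48 V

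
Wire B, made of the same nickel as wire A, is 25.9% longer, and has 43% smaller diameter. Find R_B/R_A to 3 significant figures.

R ∝ L/d², so R_B/R_A = (1 + 25.9/100) × (1 − 43/100)⁻²
= 1.259 × 3.078 = 3.88

3.88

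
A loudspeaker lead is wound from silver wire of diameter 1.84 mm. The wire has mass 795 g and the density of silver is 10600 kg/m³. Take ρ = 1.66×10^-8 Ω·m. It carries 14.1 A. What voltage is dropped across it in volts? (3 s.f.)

A = π(d/2)² = π(9.2000e-04 m)² = 2.6590e-06 m²
L = m/(density·A) = 0.795/(10600×2.6590e-06) = 28.21 m
R = ρL/A = (1.66×10^-8)(28.21)/(2.6590e-06) = 0.1761 Ω
V = IR = 14.1 × 0.1761 = 2.48 V

2.48 V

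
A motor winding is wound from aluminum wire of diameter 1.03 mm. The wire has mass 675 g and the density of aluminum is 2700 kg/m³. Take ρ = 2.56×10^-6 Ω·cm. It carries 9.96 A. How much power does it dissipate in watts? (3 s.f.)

ρ = 2.56×10^-6 Ω·cm = 2.56×10^-8 Ω·m
A = π(d/2)² = π(5.1500e-04 m)² = 8.3323e-07 m²
L = m/(density·A) = 0.675/(2700×8.3323e-07) = 300 m
R = ρL/A = (2.56×10^-8)(300)/(8.3323e-07) = 9.218 Ω
P = I²R = (9.96)² × 9.218 = 914 W

914 W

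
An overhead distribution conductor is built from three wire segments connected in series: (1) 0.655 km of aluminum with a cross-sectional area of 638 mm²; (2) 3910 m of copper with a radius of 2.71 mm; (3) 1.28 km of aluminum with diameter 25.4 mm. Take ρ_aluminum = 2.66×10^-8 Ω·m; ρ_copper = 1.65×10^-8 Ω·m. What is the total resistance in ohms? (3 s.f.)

Seg 1: A = 638 mm² = 6.380e-04 m²
R_1 = (2.66×10^-8)(655)/(6.380e-04) = 0.02731 Ω
Seg 2: A = πr² = π(2.7100e-03 m)² = 2.307e-05 m²
R_2 = (1.65×10^-8)(3910)/(2.307e-05) = 2.796 Ω
Seg 3: A = π(d/2)² = π(1.2700e-02 m)² = 5.067e-04 m²
R_3 = (2.66×10^-8)(1280)/(5.067e-04) = 0.06719 Ω
R_total = R_1 + R_2 + R_3 = 2.89 Ω

2.89 Ω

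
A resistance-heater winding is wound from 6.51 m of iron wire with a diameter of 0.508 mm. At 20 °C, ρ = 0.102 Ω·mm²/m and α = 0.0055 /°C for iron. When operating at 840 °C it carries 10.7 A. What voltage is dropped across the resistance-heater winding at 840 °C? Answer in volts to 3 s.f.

193 V

ρ = 0.102 Ω·mm²/m = 1.02×10^-7 Ω·m
A = π(d/2)² = π(2.5400e-04 m)² = 2.027e-07 m²
R₍20₎ = ρL/A = (1.02×10^-7)(6.51)/(2.027e-07) = 3.276 Ω
R₍840₎ = R₍20₎(1 + αΔT) = 3.276 × (1 + 0.0055×820) = 18.05 Ω
V = IR = 10.7 × 18.05 = 193 V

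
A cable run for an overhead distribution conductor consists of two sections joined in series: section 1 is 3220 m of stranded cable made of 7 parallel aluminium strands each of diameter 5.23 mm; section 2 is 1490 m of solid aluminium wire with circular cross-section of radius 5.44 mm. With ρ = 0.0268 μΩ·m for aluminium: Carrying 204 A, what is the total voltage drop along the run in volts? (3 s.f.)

205 V

ρ = 0.0268 μΩ·m = 2.68×10^-8 Ω·m
Section 1: A_strand = π(2.6150e-03)² = 2.148e-05 m²; R₁ = ρL/(N·A_s) = (2.68×10^-8)(3220)/(7×2.148e-05) = 0.5739 Ω
Section 2: A = πr² = π(5.4400e-03 m)² = 9.297e-05 m²
R₂ = (2.68×10^-8)(1490)/(9.297e-05) = 0.4295 Ω
R = R₁ + R₂ = 1.003 Ω
V = IR = 204 × 1.003 = 205 V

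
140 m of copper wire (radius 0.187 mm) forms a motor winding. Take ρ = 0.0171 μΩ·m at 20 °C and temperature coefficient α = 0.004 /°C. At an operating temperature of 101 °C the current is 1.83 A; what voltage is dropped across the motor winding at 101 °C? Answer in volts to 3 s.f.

52.8 V

ρ = 0.0171 μΩ·m = 1.71×10^-8 Ω·m
A = πr² = π(1.8700e-04 m)² = 1.099e-07 m²
R₍20₎ = ρL/A = (1.71×10^-8)(140)/(1.099e-07) = 21.79 Ω
R₍101₎ = R₍20₎(1 + αΔT) = 21.79 × (1 + 0.004×81) = 28.85 Ω
V = IR = 1.83 × 28.85 = 52.8 V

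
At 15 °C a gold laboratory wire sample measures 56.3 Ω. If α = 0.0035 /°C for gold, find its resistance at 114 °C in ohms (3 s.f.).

ΔT = 114 − 15 = 99 °C
R = R₀(1 + αΔT) = 56.3 × (1 + 0.0035×99) = 56.3 × 1.347 = 75.8 Ω

75.8 Ω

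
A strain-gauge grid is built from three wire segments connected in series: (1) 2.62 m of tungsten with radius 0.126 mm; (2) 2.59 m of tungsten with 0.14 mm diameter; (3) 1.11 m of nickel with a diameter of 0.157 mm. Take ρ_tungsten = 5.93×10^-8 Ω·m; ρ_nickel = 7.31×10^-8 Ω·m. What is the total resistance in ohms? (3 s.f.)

Seg 1: A = πr² = π(1.2600e-04 m)² = 4.988e-08 m²
R_1 = (5.93×10^-8)(2.62)/(4.988e-08) = 3.115 Ω
Seg 2: A = π(d/2)² = π(7.0000e-05 m)² = 1.539e-08 m²
R_2 = (5.93×10^-8)(2.59)/(1.539e-08) = 9.977 Ω
Seg 3: A = π(d/2)² = π(7.8500e-05 m)² = 1.936e-08 m²
R_3 = (7.31×10^-8)(1.11)/(1.936e-08) = 4.191 Ω
R_total = R_1 + R_2 + R_3 = 17.3 Ω

17.3 Ω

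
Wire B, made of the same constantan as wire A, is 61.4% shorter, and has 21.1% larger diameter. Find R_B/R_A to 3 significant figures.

0.263

R ∝ L/d², so R_B/R_A = (1 − 61.4/100) × (1 + 21.1/100)⁻²
= 0.386 × 0.6819 = 0.263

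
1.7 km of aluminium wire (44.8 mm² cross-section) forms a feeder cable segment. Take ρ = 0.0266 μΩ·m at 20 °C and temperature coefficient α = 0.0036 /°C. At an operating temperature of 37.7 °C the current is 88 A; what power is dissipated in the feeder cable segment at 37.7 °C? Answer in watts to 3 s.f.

8310 W

ρ = 0.0266 μΩ·m = 2.66×10^-8 Ω·m
A = 44.8 mm² = 4.480e-05 m²
R₍20₎ = ρL/A = (2.66×10^-8)(1700)/(4.480e-05) = 1.009 Ω
R₍37.7₎ = R₍20₎(1 + αΔT) = 1.009 × (1 + 0.0036×17.7) = 1.074 Ω
P = I²R = (88)² × 1.074 = 8310 W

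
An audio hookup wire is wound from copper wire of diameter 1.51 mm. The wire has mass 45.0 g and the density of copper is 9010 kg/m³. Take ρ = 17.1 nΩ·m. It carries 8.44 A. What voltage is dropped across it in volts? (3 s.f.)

ρ = 17.1 nΩ·m = 1.71×10^-8 Ω·m
A = π(d/2)² = π(7.5500e-04 m)² = 1.7908e-06 m²
L = m/(density·A) = 0.045/(9010×1.7908e-06) = 2.789 m
R = ρL/A = (1.71×10^-8)(2.789)/(1.7908e-06) = 0.02663 Ω
V = IR = 8.44 × 0.02663 = 0.225 V

0.225 V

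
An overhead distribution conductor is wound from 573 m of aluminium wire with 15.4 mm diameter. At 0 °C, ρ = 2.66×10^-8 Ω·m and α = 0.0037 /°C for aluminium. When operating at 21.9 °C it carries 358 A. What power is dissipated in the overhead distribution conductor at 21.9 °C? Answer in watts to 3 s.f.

A = π(d/2)² = π(7.7000e-03 m)² = 1.863e-04 m²
R₍0₎ = ρL/A = (2.66×10^-8)(573)/(1.863e-04) = 0.08183 Ω
R₍21.9₎ = R₍0₎(1 + αΔT) = 0.08183 × (1 + 0.0037×21.9) = 0.08846 Ω
P = I²R = (358)² × 0.08846 = 11300 W

11300 W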